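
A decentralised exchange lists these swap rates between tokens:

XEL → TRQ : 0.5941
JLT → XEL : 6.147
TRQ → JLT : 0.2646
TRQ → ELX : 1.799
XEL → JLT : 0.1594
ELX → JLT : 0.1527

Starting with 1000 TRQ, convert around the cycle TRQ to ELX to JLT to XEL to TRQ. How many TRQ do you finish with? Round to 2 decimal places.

1000 TRQ × 1.799 = 1799 ELX
1799 ELX × 0.1527 = 274.7073 JLT
274.7073 JLT × 6.147 = 1688.6257731 XEL
1688.6257731 XEL × 0.5941 = 1003.21257179871 TRQ

1003.21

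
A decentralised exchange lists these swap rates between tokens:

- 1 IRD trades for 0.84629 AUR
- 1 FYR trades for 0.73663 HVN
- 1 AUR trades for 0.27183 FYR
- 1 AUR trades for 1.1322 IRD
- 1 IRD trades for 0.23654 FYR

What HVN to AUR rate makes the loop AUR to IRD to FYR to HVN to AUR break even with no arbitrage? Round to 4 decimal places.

Known legs of the cycle: 1.1322 × 0.23654 × 0.73663 = 0.19727731343844
For no arbitrage the full-cycle product must be 1, so the missing rate is 1 / 0.19727731343844 ≈ 5.069007.

5.0690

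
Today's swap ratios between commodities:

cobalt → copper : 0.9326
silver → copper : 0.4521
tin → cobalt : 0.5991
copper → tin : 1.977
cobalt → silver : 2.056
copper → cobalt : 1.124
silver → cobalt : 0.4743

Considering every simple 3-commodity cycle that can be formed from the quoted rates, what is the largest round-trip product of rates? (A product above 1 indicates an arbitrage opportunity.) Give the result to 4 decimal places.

1.1046

tin→cobalt→copper→tin: 0.5991 × 0.9326 × 1.977 = 1.10459
silver→copper→cobalt→silver: 0.4521 × 1.124 × 2.056 = 1.04478
Maximum is tin→cobalt→copper→tin at 1.1046; arbitrage exists.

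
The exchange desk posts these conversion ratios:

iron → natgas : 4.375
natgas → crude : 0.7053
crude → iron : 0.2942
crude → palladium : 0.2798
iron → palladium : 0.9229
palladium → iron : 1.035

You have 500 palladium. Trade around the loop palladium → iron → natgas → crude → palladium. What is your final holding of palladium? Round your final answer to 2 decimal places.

500 palladium × 1.035 = 517.5 iron
517.5 iron × 4.375 = 2264.0625 natgas
2264.0625 natgas × 0.7053 = 1596.84328125 crude
1596.84328125 crude × 0.2798 = 446.79675009375 palladium

446.80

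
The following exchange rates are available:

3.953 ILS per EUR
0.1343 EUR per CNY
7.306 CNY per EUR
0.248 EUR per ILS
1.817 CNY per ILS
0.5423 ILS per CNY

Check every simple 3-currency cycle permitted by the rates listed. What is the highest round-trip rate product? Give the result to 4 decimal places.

ILS→EUR→CNY→ILS: 0.248 × 7.306 × 0.5423 = 0.98259
ILS→CNY→EUR→ILS: 1.817 × 0.1343 × 3.953 = 0.96462
Maximum is ILS→EUR→CNY→ILS at 0.9826; no arbitrage — every cycle loses value.

0.9826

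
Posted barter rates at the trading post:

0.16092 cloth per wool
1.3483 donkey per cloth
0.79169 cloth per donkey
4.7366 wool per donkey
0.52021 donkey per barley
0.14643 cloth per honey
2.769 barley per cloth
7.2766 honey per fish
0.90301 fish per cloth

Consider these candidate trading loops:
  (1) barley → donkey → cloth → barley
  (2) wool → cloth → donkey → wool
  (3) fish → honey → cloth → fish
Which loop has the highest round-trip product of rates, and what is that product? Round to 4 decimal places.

1.1404

(1) 0.52021 × 0.79169 × 2.769 = 1.14040
(2) 0.16092 × 1.3483 × 4.7366 = 1.02769
(3) 7.2766 × 0.14643 × 0.90301 = 0.96217
Highest is cycle (1) at 1.1404 (>1, arbitrage).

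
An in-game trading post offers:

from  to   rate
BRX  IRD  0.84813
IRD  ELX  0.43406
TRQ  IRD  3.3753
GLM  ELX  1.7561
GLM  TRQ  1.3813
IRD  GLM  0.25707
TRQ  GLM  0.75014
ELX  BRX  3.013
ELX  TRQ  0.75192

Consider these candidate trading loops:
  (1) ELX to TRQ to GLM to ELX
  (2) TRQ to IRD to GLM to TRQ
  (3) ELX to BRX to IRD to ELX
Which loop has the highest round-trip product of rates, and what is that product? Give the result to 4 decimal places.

1.1985

(1) 0.75192 × 0.75014 × 1.7561 = 0.99052
(2) 3.3753 × 0.25707 × 1.3813 = 1.19854
(3) 3.013 × 0.84813 × 0.43406 = 1.10920
Highest is cycle (2) at 1.1985 (>1, arbitrage).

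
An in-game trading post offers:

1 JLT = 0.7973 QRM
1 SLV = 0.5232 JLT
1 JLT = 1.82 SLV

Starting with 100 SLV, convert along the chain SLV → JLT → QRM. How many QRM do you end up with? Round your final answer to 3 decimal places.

41.715

100 SLV × 0.5232 = 52.32 JLT
52.32 JLT × 0.7973 = 41.714736 QRM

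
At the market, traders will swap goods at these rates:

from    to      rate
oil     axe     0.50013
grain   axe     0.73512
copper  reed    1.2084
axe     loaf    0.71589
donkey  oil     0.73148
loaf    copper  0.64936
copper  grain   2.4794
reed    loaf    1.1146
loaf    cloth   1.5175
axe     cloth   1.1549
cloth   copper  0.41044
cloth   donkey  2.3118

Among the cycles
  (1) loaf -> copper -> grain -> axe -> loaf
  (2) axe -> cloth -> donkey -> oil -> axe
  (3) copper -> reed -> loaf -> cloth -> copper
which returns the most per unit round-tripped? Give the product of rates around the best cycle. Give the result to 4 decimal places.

0.9767

(1) 0.64936 × 2.4794 × 0.73512 × 0.71589 = 0.84730
(2) 1.1549 × 2.3118 × 0.73148 × 0.50013 = 0.97674
(3) 1.2084 × 1.1146 × 1.5175 × 0.41044 = 0.83890
Highest is cycle (2) at 0.9767 (≤1, no arbitrage).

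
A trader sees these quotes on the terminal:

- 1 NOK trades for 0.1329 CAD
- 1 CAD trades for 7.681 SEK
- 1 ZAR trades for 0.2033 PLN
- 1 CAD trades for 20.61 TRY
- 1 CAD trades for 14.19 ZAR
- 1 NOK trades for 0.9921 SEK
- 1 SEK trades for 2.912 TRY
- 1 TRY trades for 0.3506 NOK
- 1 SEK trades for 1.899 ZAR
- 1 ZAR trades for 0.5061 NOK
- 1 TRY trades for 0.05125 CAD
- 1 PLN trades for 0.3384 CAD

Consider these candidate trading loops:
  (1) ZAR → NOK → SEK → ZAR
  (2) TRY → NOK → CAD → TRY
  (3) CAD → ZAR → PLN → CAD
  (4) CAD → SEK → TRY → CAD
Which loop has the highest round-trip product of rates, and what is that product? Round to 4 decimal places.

(1) 0.5061 × 0.9921 × 1.899 = 0.95349
(2) 0.3506 × 0.1329 × 20.61 = 0.96032
(3) 14.19 × 0.2033 × 0.3384 = 0.97623
(4) 7.681 × 2.912 × 0.05125 = 1.14631
Highest is cycle (4) at 1.1463 (>1, arbitrage).

1.1463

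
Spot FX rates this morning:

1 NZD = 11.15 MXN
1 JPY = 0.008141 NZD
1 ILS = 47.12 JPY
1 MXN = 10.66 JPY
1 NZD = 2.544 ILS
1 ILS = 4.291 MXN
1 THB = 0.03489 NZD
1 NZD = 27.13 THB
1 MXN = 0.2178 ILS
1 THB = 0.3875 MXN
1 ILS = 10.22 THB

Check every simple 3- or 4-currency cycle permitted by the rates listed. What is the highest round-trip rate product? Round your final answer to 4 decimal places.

NZD→ILS→JPY→NZD: 2.544 × 47.12 × 0.008141 = 0.97589
MXN→JPY→NZD→MXN: 10.66 × 0.008141 × 11.15 = 0.96763
MXN→JPY→NZD→ILS→MXN: 10.66 × 0.008141 × 2.544 × 4.291 = 0.94735
MXN→ILS→JPY→NZD→MXN: 0.2178 × 47.12 × 0.008141 × 11.15 = 0.93157
MXN→JPY→NZD→THB→MXN: 10.66 × 0.008141 × 27.13 × 0.3875 = 0.91234
NZD→ILS→THB→NZD: 2.544 × 10.22 × 0.03489 = 0.90713
MXN→ILS→THB→NZD→MXN: 0.2178 × 10.22 × 0.03489 × 11.15 = 0.86593
MXN→ILS→THB→MXN: 0.2178 × 10.22 × 0.3875 = 0.86254
Maximum is NZD→ILS→JPY→NZD at 0.9759; no arbitrage — every cycle loses value.

0.9759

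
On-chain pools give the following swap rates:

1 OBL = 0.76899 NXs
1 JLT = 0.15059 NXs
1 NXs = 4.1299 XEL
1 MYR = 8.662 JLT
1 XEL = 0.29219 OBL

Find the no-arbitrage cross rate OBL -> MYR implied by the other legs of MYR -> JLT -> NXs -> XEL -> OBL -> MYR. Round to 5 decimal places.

Known legs of the cycle: 8.662 × 0.15059 × 4.1299 × 0.29219 = 1.57405244046618898
For no arbitrage the full-cycle product must be 1, so the missing rate is 1 / 1.57405244046618898 ≈ 0.6353028.

0.63530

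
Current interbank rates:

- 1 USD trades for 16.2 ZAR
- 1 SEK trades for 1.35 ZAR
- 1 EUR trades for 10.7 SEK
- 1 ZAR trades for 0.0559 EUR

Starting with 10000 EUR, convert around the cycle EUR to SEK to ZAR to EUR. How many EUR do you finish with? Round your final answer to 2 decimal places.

10000 EUR × 10.7 = 107000 SEK
107000 SEK × 1.35 = 144450 ZAR
144450 ZAR × 0.0559 = 8074.755 EUR

8074.76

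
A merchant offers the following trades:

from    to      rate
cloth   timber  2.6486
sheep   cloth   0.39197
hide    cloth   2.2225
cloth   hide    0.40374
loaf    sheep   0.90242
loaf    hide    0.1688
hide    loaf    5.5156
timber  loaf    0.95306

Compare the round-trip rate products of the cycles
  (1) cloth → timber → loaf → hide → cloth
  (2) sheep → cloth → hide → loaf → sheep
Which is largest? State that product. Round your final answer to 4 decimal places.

0.9470

(1) 2.6486 × 0.95306 × 0.1688 × 2.2225 = 0.94700
(2) 0.39197 × 0.40374 × 5.5156 × 0.90242 = 0.78769
Highest is cycle (1) at 0.9470 (≤1, no arbitrage).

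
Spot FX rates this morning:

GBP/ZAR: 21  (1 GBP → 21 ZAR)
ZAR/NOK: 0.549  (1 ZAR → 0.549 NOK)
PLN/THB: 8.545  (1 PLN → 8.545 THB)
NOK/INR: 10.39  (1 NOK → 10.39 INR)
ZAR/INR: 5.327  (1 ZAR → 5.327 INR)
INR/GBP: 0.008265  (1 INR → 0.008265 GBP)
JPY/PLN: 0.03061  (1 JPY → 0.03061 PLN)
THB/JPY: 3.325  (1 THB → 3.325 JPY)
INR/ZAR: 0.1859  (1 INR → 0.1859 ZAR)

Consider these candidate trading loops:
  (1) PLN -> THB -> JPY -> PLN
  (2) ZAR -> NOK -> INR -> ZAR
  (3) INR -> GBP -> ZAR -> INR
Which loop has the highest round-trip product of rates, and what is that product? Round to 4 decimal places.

1.0604

(1) 8.545 × 3.325 × 0.03061 = 0.86970
(2) 0.549 × 10.39 × 0.1859 = 1.06039
(3) 0.008265 × 21 × 5.327 = 0.92458
Highest is cycle (2) at 1.0604 (>1, arbitrage).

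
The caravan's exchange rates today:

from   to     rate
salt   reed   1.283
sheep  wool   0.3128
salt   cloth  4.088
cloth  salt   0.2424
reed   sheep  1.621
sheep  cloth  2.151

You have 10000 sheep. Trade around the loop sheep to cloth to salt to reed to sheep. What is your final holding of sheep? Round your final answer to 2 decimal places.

10000 sheep × 2.151 = 21510 cloth
21510 cloth × 0.2424 = 5214.024 salt
5214.024 salt × 1.283 = 6689.592792 reed
6689.592792 reed × 1.621 = 10843.829915832 sheep

10843.83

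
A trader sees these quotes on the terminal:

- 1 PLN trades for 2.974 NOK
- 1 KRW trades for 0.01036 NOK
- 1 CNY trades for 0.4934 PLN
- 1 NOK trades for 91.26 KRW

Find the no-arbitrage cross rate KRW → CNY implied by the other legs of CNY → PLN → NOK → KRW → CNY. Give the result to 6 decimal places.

0.007468

Known legs of the cycle: 0.4934 × 2.974 × 91.26 = 133.912332216
For no arbitrage the full-cycle product must be 1, so the missing rate is 1 / 133.912332216 ≈ 0.00746757.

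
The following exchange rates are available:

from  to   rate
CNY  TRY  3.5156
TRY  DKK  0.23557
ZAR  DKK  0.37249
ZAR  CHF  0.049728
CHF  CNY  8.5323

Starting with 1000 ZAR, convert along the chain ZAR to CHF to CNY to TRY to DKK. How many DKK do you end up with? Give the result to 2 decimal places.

1000 ZAR × 0.049728 = 49.728 CHF
49.728 CHF × 8.5323 = 424.2942144 CNY
424.2942144 CNY × 3.5156 = 1491.64874014464 TRY
1491.64874014464 TRY × 0.23557 = 351.3876937158728448 DKK

351.39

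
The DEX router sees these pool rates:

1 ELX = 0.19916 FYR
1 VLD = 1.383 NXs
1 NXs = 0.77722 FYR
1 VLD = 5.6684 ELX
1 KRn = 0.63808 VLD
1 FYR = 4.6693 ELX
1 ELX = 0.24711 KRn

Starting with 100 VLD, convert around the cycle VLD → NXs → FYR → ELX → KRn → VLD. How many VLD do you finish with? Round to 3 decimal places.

79.138

100 VLD × 1.383 = 138.3 NXs
138.3 NXs × 0.77722 = 107.489526 FYR
107.489526 FYR × 4.6693 = 501.9008437518 ELX
501.9008437518 ELX × 0.24711 = 124.024717499507298 KRn
124.024717499507298 KRn × 0.63808 = 79.13769174208561670784 VLD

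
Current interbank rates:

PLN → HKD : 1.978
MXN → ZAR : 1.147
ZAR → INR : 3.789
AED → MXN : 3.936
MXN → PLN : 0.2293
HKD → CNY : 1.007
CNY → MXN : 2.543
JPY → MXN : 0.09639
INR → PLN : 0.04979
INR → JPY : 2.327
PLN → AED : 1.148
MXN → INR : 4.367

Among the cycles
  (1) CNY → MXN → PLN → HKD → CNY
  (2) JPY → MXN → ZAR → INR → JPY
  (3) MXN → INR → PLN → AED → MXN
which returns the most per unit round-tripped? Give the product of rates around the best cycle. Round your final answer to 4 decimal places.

1.1615

(1) 2.543 × 0.2293 × 1.978 × 1.007 = 1.16147
(2) 0.09639 × 1.147 × 3.789 × 2.327 = 0.97480
(3) 4.367 × 0.04979 × 1.148 × 3.936 = 0.98248
Highest is cycle (1) at 1.1615 (>1, arbitrage).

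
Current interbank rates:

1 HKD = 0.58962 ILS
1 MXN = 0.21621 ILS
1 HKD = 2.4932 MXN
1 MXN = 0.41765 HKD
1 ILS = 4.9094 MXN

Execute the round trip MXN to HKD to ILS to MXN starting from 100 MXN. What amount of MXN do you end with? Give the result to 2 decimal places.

120.90

100 MXN × 0.41765 = 41.765 HKD
41.765 HKD × 0.58962 = 24.6254793 ILS
24.6254793 ILS × 4.9094 = 120.89632807542 MXN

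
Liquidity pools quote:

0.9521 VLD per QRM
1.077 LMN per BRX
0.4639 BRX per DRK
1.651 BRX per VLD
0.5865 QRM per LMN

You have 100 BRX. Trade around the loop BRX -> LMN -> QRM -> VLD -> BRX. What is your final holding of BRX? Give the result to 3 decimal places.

99.292

100 BRX × 1.077 = 107.7 LMN
107.7 LMN × 0.5865 = 63.16605 QRM
63.16605 QRM × 0.9521 = 60.140396205 VLD
60.140396205 VLD × 1.651 = 99.291794134455 BRX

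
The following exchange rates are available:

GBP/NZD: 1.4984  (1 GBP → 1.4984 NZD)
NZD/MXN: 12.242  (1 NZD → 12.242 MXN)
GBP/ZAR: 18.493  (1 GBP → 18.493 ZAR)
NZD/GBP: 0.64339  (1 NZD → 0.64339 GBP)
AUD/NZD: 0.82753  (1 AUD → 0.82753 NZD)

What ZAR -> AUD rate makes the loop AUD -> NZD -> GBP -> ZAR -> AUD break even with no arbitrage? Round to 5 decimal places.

Known legs of the cycle: 0.82753 × 0.64339 × 18.493 = 9.8461267722631
For no arbitrage the full-cycle product must be 1, so the missing rate is 1 / 9.8461267722631 ≈ 0.1015628.

0.10156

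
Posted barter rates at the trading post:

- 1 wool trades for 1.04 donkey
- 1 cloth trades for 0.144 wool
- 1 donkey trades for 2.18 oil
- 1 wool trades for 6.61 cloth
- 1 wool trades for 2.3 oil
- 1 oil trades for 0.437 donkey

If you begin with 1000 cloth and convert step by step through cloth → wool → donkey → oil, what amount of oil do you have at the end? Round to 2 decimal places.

1000 cloth × 0.144 = 144 wool
144 wool × 1.04 = 149.76 donkey
149.76 donkey × 2.18 = 326.4768 oil

326.48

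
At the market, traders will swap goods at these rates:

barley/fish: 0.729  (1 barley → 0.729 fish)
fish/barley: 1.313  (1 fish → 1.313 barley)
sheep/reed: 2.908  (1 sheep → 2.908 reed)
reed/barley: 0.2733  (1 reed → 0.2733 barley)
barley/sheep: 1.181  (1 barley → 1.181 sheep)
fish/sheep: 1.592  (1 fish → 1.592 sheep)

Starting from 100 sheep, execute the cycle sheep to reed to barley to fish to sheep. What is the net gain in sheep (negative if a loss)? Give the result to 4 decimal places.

-7.7631

100 sheep × 2.908 = 290.8 reed
290.8 reed × 0.2733 = 79.47564 barley
79.47564 barley × 0.729 = 57.93774156 fish
57.93774156 fish × 1.592 = 92.23688456352 sheep
Net change: 92.23688456352 − 100 = -7.76311543648 sheep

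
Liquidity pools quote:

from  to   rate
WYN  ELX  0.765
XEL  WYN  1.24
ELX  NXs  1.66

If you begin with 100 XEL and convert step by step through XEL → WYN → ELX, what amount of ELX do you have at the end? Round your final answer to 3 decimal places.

94.860

100 XEL × 1.24 = 124 WYN
124 WYN × 0.765 = 94.86 ELX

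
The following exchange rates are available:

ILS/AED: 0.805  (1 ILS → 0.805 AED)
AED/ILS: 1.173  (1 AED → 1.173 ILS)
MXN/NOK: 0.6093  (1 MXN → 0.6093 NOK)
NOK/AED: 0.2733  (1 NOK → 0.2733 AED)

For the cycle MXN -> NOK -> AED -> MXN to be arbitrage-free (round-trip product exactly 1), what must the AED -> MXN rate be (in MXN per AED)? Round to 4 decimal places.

6.0052

Known legs of the cycle: 0.6093 × 0.2733 = 0.16652169
For no arbitrage the full-cycle product must be 1, so the missing rate is 1 / 0.16652169 ≈ 6.005224.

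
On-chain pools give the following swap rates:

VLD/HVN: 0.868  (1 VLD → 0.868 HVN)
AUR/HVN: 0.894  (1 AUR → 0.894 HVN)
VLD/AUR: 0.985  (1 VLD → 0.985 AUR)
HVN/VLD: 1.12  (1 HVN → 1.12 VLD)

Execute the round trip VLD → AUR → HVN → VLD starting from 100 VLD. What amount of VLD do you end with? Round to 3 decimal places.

98.626

100 VLD × 0.985 = 98.5 AUR
98.5 AUR × 0.894 = 88.059 HVN
88.059 HVN × 1.12 = 98.62608 VLD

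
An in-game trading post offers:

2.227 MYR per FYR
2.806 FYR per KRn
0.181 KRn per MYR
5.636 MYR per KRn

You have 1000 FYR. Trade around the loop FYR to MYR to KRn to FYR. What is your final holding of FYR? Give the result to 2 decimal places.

1131.06

1000 FYR × 2.227 = 2227 MYR
2227 MYR × 0.181 = 403.087 KRn
403.087 KRn × 2.806 = 1131.062122 FYR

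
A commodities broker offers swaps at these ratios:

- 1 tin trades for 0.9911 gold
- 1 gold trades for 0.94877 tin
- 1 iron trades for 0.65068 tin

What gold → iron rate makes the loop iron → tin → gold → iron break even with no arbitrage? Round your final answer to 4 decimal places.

1.5507

Known legs of the cycle: 0.65068 × 0.9911 = 0.644888948
For no arbitrage the full-cycle product must be 1, so the missing rate is 1 / 0.644888948 ≈ 1.550655.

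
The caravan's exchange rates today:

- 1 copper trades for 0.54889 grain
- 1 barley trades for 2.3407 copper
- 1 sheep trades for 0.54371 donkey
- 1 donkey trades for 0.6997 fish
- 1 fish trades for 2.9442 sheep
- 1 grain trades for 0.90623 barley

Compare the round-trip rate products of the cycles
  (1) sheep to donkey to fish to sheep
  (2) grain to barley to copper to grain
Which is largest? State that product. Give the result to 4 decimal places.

1.1643

(1) 0.54371 × 0.6997 × 2.9442 = 1.12007
(2) 0.90623 × 2.3407 × 0.54889 = 1.16431
Highest is cycle (2) at 1.1643 (>1, arbitrage).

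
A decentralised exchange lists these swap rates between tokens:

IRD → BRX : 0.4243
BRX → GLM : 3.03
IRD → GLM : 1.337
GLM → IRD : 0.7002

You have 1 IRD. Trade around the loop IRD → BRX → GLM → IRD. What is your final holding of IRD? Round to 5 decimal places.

0.90020

1 IRD × 0.4243 = 0.4243 BRX
0.4243 BRX × 3.03 = 1.285629 GLM
1.285629 GLM × 0.7002 = 0.9001974258 IRD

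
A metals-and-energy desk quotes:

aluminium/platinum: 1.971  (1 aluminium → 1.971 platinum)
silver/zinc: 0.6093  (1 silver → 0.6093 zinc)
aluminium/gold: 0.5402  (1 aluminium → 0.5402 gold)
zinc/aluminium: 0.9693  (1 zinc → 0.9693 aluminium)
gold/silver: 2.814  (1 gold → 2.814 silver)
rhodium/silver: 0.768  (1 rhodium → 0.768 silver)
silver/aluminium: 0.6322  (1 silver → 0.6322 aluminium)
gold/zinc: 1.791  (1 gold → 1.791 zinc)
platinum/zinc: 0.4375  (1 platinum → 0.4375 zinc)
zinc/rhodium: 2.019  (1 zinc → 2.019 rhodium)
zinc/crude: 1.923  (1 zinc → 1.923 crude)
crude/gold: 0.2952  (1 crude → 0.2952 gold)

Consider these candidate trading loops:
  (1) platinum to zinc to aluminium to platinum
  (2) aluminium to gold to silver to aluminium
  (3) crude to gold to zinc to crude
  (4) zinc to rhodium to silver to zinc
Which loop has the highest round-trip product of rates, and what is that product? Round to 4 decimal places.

(1) 0.4375 × 0.9693 × 1.971 = 0.83584
(2) 0.5402 × 2.814 × 0.6322 = 0.96102
(3) 0.2952 × 1.791 × 1.923 = 1.01670
(4) 2.019 × 0.768 × 0.6093 = 0.94478
Highest is cycle (3) at 1.0167 (>1, arbitrage).

1.0167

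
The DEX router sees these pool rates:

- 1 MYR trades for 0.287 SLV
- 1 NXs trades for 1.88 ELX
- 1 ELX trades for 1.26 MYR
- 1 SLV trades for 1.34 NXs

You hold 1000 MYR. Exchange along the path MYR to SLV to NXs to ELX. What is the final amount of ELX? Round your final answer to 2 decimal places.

723.01

1000 MYR × 0.287 = 287 SLV
287 SLV × 1.34 = 384.58 NXs
384.58 NXs × 1.88 = 723.0104 ELX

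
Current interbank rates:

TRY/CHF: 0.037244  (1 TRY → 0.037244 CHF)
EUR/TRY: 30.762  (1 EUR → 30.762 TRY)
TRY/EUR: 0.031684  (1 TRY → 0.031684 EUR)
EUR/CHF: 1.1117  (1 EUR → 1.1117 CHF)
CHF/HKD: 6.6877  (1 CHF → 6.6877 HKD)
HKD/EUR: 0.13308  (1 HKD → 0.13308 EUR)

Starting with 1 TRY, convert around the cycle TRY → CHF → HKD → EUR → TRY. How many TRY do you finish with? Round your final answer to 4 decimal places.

1 TRY × 0.037244 = 0.037244 CHF
0.037244 CHF × 6.6877 = 0.2490766988 HKD
0.2490766988 HKD × 0.13308 = 0.033147127076304 EUR
0.033147127076304 EUR × 30.762 = 1.019671923121263648 TRY

1.0197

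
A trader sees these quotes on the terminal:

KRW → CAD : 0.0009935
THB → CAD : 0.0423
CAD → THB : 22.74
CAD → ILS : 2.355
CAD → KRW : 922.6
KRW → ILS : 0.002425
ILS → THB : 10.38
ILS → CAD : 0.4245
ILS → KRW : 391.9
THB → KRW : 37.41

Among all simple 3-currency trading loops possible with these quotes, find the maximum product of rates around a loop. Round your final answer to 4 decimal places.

1.0340

ILS→THB→CAD→ILS: 10.38 × 0.0423 × 2.355 = 1.03402
KRW→ILS→CAD→KRW: 0.002425 × 0.4245 × 922.6 = 0.94974
KRW→ILS→THB→KRW: 0.002425 × 10.38 × 37.41 = 0.94167
KRW→CAD→ILS→KRW: 0.0009935 × 2.355 × 391.9 = 0.91693
KRW→CAD→THB→KRW: 0.0009935 × 22.74 × 37.41 = 0.84517
Maximum is ILS→THB→CAD→ILS at 1.0340; arbitrage exists.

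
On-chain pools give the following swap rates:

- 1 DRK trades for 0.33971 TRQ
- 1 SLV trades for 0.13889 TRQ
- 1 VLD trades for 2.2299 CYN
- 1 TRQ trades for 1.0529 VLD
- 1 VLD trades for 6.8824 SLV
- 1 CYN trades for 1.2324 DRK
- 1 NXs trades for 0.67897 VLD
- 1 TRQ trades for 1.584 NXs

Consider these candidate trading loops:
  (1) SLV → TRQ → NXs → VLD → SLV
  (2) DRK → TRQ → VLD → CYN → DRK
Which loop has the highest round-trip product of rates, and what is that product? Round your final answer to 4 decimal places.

(1) 0.13889 × 1.584 × 0.67897 × 6.8824 = 1.02806
(2) 0.33971 × 1.0529 × 2.2299 × 1.2324 = 0.98295
Highest is cycle (1) at 1.0281 (>1, arbitrage).

1.0281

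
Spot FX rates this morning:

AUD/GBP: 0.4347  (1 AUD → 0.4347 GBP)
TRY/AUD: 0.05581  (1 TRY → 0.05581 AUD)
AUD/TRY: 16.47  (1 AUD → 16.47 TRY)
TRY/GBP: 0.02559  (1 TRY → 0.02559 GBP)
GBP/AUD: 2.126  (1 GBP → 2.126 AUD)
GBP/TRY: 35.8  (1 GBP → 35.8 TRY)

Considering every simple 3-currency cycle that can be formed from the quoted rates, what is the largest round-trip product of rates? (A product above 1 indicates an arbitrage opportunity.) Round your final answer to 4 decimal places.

TRY→GBP→AUD→TRY: 0.02559 × 2.126 × 16.47 = 0.89604
TRY→AUD→GBP→TRY: 0.05581 × 0.4347 × 35.8 = 0.86853
Maximum is TRY→GBP→AUD→TRY at 0.8960; no arbitrage — every cycle loses value.

0.8960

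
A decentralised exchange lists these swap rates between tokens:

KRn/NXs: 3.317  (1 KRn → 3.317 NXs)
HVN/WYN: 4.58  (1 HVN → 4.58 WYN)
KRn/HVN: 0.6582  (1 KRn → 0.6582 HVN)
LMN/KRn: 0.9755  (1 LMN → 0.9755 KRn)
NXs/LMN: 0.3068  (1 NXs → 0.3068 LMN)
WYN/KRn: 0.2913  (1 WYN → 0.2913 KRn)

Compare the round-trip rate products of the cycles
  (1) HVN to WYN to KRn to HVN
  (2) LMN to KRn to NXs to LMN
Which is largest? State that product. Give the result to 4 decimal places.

(1) 4.58 × 0.2913 × 0.6582 = 0.87814
(2) 0.9755 × 3.317 × 0.3068 = 0.99272
Highest is cycle (2) at 0.9927 (≤1, no arbitrage).

0.9927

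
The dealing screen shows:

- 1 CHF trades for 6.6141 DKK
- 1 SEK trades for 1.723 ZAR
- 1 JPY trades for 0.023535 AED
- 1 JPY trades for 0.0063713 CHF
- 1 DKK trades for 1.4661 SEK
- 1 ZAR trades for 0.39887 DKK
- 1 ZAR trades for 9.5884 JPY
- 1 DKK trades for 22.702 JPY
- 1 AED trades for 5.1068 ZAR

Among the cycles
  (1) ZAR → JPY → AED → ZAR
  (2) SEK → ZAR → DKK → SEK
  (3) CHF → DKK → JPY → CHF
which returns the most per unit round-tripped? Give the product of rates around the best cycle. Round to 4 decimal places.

(1) 9.5884 × 0.023535 × 5.1068 = 1.15242
(2) 1.723 × 0.39887 × 1.4661 = 1.00758
(3) 6.6141 × 22.702 × 0.0063713 = 0.95667
Highest is cycle (1) at 1.1524 (>1, arbitrage).

1.1524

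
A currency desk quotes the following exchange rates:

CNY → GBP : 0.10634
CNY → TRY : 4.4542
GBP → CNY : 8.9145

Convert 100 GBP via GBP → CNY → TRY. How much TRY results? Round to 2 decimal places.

100 GBP × 8.9145 = 891.45 CNY
891.45 CNY × 4.4542 = 3970.69659 TRY

3970.70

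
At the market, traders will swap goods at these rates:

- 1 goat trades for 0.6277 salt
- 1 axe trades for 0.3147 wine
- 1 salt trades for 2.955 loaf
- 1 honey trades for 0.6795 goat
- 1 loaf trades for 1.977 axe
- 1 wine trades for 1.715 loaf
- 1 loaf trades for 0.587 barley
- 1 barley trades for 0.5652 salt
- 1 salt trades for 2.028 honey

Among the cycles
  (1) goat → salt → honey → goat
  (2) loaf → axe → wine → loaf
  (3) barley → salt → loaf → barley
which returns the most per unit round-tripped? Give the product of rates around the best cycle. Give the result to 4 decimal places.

(1) 0.6277 × 2.028 × 0.6795 = 0.86499
(2) 1.977 × 0.3147 × 1.715 = 1.06701
(3) 0.5652 × 2.955 × 0.587 = 0.98039
Highest is cycle (2) at 1.0670 (>1, arbitrage).

1.0670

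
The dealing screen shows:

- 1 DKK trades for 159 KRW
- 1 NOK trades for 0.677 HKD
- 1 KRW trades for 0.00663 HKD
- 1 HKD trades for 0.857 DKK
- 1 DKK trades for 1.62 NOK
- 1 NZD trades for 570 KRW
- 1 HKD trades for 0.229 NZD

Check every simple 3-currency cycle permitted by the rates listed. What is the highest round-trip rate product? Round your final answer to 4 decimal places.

0.9399

DKK→NOK→HKD→DKK: 1.62 × 0.677 × 0.857 = 0.93991
DKK→KRW→HKD→DKK: 159 × 0.00663 × 0.857 = 0.90342
NZD→KRW→HKD→NZD: 570 × 0.00663 × 0.229 = 0.86541
Maximum is DKK→NOK→HKD→DKK at 0.9399; no arbitrage — every cycle loses value.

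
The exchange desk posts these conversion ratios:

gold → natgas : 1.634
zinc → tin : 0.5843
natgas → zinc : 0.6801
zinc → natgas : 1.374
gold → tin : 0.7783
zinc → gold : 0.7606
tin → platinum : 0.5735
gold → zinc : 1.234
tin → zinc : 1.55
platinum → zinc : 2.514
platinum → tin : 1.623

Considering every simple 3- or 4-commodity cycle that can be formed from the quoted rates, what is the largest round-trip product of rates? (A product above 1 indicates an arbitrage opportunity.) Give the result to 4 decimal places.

0.9176

gold→tin→zinc→gold: 0.7783 × 1.55 × 0.7606 = 0.91756
platinum→zinc→gold→tin→platinum: 2.514 × 0.7606 × 0.7783 × 0.5735 = 0.85350
natgas→zinc→gold→natgas: 0.6801 × 0.7606 × 1.634 = 0.84524
platinum→zinc→tin→platinum: 2.514 × 0.5843 × 0.5735 = 0.84243
Maximum is gold→tin→zinc→gold at 0.9176; no arbitrage — every cycle loses value.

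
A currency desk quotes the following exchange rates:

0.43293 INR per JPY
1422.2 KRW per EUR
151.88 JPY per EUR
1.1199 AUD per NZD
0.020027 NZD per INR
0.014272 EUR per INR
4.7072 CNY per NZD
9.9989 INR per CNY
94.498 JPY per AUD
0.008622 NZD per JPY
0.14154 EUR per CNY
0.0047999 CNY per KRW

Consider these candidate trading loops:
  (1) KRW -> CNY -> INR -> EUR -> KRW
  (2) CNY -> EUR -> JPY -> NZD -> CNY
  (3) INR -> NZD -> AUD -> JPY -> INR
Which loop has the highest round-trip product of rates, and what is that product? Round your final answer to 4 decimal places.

0.9742

(1) 0.0047999 × 9.9989 × 0.014272 × 1422.2 = 0.97416
(2) 0.14154 × 151.88 × 0.008622 × 4.7072 = 0.87247
(3) 0.020027 × 1.1199 × 94.498 × 0.43293 = 0.91756
Highest is cycle (1) at 0.9742 (≤1, no arbitrage).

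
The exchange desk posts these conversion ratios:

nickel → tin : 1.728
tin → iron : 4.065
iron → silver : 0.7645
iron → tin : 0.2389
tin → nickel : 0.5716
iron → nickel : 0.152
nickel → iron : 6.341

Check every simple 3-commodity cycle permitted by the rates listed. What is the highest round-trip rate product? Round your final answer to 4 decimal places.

1.0677

iron→nickel→tin→iron: 0.152 × 1.728 × 4.065 = 1.06770
iron→tin→nickel→iron: 0.2389 × 0.5716 × 6.341 = 0.86590
Maximum is iron→nickel→tin→iron at 1.0677; arbitrage exists.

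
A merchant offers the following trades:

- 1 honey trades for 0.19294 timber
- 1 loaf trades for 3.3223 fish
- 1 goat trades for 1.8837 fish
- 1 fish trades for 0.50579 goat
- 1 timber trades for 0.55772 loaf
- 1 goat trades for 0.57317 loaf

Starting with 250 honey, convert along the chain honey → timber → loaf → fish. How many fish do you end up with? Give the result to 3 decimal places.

89.375

250 honey × 0.19294 = 48.235 timber
48.235 timber × 0.55772 = 26.9016242 loaf
26.9016242 loaf × 3.3223 = 89.37526607966 fish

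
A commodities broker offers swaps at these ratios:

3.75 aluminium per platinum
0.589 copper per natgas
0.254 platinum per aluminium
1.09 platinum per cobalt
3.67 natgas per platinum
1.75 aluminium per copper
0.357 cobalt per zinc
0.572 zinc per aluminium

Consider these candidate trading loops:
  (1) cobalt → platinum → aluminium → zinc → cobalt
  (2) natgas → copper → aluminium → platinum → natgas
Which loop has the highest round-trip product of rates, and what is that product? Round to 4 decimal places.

(1) 1.09 × 3.75 × 0.572 × 0.357 = 0.83468
(2) 0.589 × 1.75 × 0.254 × 3.67 = 0.96084
Highest is cycle (2) at 0.9608 (≤1, no arbitrage).

0.9608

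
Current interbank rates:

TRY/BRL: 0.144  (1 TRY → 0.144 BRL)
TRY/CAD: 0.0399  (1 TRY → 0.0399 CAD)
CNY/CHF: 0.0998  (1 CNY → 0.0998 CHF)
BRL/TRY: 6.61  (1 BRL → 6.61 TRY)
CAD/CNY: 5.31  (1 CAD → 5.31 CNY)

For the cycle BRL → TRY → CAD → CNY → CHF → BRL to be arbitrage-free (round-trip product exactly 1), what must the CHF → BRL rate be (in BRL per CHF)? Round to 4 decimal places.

7.1549

Known legs of the cycle: 6.61 × 0.0399 × 5.31 × 0.0998 = 0.139765318182
For no arbitrage the full-cycle product must be 1, so the missing rate is 1 / 0.139765318182 ≈ 7.154851.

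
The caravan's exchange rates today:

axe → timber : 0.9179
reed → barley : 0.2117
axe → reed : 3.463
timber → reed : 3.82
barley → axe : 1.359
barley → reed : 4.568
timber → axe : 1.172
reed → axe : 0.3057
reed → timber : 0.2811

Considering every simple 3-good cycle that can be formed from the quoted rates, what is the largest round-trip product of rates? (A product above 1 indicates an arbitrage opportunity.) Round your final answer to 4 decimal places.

timber→axe→reed→timber: 1.172 × 3.463 × 0.2811 = 1.14088
timber→reed→axe→timber: 3.82 × 0.3057 × 0.9179 = 1.07190
barley→axe→reed→barley: 1.359 × 3.463 × 0.2117 = 0.99631
Maximum is timber→axe→reed→timber at 1.1409; arbitrage exists.

1.1409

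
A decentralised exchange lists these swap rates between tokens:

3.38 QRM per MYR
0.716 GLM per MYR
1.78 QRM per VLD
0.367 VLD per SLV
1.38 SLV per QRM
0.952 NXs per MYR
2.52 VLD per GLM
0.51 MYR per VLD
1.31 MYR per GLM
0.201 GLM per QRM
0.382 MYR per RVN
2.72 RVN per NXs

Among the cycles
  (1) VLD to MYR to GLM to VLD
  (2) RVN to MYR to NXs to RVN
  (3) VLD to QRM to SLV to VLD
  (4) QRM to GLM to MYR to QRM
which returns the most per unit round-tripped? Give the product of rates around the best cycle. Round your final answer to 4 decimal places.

0.9892

(1) 0.51 × 0.716 × 2.52 = 0.92020
(2) 0.382 × 0.952 × 2.72 = 0.98917
(3) 1.78 × 1.38 × 0.367 = 0.90150
(4) 0.201 × 1.31 × 3.38 = 0.88999
Highest is cycle (2) at 0.9892 (≤1, no arbitrage).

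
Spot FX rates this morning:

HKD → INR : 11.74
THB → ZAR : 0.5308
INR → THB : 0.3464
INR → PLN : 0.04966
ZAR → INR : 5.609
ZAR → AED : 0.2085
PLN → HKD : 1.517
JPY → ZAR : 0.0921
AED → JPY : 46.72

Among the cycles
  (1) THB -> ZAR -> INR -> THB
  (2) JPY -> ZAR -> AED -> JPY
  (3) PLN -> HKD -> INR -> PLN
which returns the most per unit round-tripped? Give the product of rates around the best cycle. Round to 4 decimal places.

(1) 0.5308 × 5.609 × 0.3464 = 1.03132
(2) 0.0921 × 0.2085 × 46.72 = 0.89716
(3) 1.517 × 11.74 × 0.04966 = 0.88442
Highest is cycle (1) at 1.0313 (>1, arbitrage).

1.0313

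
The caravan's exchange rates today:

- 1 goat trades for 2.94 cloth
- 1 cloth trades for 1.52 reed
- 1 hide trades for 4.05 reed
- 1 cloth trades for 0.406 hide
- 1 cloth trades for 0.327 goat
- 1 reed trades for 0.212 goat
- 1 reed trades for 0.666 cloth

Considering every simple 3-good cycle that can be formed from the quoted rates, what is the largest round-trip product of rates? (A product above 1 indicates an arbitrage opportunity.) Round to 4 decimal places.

reed→cloth→hide→reed: 0.666 × 0.406 × 4.05 = 1.09510
goat→cloth→reed→goat: 2.94 × 1.52 × 0.212 = 0.94739
Maximum is reed→cloth→hide→reed at 1.0951; arbitrage exists.

1.0951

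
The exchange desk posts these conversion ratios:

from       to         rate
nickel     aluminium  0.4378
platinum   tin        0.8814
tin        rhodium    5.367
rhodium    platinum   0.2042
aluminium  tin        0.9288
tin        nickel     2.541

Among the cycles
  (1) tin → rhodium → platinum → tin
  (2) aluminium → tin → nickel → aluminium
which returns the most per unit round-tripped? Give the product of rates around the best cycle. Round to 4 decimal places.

(1) 5.367 × 0.2042 × 0.8814 = 0.96596
(2) 0.9288 × 2.541 × 0.4378 = 1.03324
Highest is cycle (2) at 1.0332 (>1, arbitrage).

1.0332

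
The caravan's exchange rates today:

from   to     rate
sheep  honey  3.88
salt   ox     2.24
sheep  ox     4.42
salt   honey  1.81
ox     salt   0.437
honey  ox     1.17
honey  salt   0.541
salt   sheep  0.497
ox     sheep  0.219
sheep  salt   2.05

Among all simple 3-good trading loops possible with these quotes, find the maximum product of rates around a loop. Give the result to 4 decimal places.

1.0432

sheep→honey→salt→sheep: 3.88 × 0.541 × 0.497 = 1.04324
sheep→salt→ox→sheep: 2.05 × 2.24 × 0.219 = 1.00565
sheep→honey→ox→sheep: 3.88 × 1.17 × 0.219 = 0.99417
sheep→ox→salt→sheep: 4.42 × 0.437 × 0.497 = 0.95998
honey→ox→salt→honey: 1.17 × 0.437 × 1.81 = 0.92543
Maximum is sheep→honey→salt→sheep at 1.0432; arbitrage exists.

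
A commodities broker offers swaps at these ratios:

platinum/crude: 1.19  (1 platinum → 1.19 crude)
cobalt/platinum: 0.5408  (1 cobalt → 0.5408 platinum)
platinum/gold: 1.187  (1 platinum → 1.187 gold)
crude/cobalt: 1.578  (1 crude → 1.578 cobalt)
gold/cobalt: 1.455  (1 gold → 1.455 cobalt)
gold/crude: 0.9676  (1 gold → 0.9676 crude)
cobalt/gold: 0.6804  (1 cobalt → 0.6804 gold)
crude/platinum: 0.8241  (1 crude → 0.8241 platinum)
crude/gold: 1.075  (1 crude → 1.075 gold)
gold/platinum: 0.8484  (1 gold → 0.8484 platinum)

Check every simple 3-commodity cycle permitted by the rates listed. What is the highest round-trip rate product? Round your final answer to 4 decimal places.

gold→platinum→crude→gold: 0.8484 × 1.19 × 1.075 = 1.08532
gold→crude→cobalt→gold: 0.9676 × 1.578 × 0.6804 = 1.03888
crude→cobalt→platinum→crude: 1.578 × 0.5408 × 1.19 = 1.01553
gold→crude→platinum→gold: 0.9676 × 0.8241 × 1.187 = 0.94651
gold→cobalt→platinum→gold: 1.455 × 0.5408 × 1.187 = 0.93401
Maximum is gold→platinum→crude→gold at 1.0853; arbitrage exists.

1.0853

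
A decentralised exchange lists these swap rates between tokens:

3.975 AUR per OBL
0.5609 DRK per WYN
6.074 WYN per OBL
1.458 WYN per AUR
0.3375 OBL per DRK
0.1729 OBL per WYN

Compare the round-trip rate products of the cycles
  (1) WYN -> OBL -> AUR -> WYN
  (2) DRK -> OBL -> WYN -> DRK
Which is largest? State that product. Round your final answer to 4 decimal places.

(1) 0.1729 × 3.975 × 1.458 = 1.00205
(2) 0.3375 × 6.074 × 0.5609 = 1.14983
Highest is cycle (2) at 1.1498 (>1, arbitrage).

1.1498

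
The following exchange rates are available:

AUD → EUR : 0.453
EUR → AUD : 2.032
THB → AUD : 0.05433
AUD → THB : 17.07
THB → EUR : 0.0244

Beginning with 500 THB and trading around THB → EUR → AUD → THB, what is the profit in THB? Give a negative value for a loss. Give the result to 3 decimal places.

500 THB × 0.0244 = 12.2 EUR
12.2 EUR × 2.032 = 24.7904 AUD
24.7904 AUD × 17.07 = 423.172128 THB
Net change: 423.172128 − 500 = -76.827872 THB

-76.828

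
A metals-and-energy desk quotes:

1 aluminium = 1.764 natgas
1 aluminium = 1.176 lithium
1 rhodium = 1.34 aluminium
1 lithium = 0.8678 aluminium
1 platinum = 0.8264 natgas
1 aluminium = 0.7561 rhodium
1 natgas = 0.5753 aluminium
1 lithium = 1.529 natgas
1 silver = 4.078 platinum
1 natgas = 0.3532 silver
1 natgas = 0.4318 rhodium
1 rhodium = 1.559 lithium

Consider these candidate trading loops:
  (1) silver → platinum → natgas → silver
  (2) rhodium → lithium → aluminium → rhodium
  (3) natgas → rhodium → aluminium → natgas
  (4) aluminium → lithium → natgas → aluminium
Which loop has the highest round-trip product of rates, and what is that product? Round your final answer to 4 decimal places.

(1) 4.078 × 0.8264 × 0.3532 = 1.19030
(2) 1.559 × 0.8678 × 0.7561 = 1.02293
(3) 0.4318 × 1.34 × 1.764 = 1.02067
(4) 1.176 × 1.529 × 0.5753 = 1.03445
Highest is cycle (1) at 1.1903 (>1, arbitrage).

1.1903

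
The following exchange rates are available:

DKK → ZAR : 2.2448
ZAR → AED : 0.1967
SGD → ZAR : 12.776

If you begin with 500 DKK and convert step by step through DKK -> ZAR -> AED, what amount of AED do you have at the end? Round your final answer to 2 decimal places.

500 DKK × 2.2448 = 1122.4 ZAR
1122.4 ZAR × 0.1967 = 220.77608 AED

220.78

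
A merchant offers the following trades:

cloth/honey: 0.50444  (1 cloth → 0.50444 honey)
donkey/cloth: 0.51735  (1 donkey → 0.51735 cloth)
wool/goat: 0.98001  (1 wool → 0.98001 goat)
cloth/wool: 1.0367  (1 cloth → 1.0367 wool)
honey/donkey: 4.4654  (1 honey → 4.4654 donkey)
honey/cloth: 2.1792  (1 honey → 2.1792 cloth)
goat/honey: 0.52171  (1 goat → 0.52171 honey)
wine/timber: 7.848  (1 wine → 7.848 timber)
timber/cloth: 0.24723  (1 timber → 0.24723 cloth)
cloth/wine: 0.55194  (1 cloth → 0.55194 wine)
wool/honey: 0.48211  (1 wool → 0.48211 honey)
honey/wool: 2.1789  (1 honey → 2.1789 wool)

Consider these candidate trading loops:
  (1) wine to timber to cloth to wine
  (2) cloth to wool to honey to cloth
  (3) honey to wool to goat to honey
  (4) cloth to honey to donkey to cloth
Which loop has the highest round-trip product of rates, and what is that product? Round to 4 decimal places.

(1) 7.848 × 0.24723 × 0.55194 = 1.07091
(2) 1.0367 × 0.48211 × 2.1792 = 1.08917
(3) 2.1789 × 0.98001 × 0.52171 = 1.11403
(4) 0.50444 × 4.4654 × 0.51735 = 1.16534
Highest is cycle (4) at 1.1653 (>1, arbitrage).

1.1653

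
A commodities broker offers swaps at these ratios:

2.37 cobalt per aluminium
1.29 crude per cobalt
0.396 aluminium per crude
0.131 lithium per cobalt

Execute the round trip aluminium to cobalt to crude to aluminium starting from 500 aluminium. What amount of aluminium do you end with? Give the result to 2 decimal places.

500 aluminium × 2.37 = 1185 cobalt
1185 cobalt × 1.29 = 1528.65 crude
1528.65 crude × 0.396 = 605.3454 aluminium

605.35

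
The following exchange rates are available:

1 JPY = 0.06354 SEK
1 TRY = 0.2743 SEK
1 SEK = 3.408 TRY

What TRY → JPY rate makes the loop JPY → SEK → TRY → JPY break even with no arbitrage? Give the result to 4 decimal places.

4.6180

Known legs of the cycle: 0.06354 × 3.408 = 0.21654432
For no arbitrage the full-cycle product must be 1, so the missing rate is 1 / 0.21654432 ≈ 4.617992.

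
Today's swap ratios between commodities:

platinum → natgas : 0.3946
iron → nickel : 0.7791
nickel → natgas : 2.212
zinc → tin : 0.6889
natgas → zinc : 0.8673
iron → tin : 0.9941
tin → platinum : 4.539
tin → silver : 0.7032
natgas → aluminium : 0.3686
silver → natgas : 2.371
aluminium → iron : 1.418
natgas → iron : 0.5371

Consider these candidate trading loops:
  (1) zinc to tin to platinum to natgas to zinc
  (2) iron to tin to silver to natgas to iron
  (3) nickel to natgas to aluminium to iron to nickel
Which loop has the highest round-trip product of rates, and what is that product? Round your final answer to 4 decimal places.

(1) 0.6889 × 4.539 × 0.3946 × 0.8673 = 1.07015
(2) 0.9941 × 0.7032 × 2.371 × 0.5371 = 0.89022
(3) 2.212 × 0.3686 × 1.418 × 0.7791 = 0.90076
Highest is cycle (1) at 1.0701 (>1, arbitrage).

1.0701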